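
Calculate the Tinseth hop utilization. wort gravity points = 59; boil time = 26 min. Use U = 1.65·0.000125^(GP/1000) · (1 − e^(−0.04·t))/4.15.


bigness = 1.65·0.000125^(59/1000) = 0.9710
boil_factor = (1 − e^(−0.04·26))/4.15 = 0.1558
U = 0.9710 · 0.1558

0.1513


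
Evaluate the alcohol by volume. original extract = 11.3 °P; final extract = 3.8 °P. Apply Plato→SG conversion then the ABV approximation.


SG = 259/(259 − P);  ABV = (OG − FG)·131.25
OG = 259/(259 − 11.3) = 1.0456
FG = 259/(259 − 3.8) = 1.0149
ABV = (1.0456 − 1.0149)·131.25

4.0332 % ABV


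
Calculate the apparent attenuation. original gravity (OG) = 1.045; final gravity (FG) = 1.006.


AA = (OG − FG)/(OG − 1) · 100
AA = (1.045 − 1.006)/(1.045 − 1) · 100

86.6667 %


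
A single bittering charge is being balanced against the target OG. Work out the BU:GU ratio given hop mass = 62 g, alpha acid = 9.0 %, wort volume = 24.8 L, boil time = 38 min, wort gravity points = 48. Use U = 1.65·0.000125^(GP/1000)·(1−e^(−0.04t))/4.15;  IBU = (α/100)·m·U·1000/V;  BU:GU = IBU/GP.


U = 1.65·0.000125^(48/1000)·(1−e^(−0.04·38))/4.15 = 0.2018
IBU = (9.0/100)·62·0.2018·1000/24.8 = 45.4027
BU:GU = 45.4027/48

0.9459


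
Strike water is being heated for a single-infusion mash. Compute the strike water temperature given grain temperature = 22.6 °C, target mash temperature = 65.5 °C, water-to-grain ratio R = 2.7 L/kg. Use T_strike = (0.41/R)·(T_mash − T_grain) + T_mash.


T_strike = (0.41/2.7)·(65.5 − 22.6) + 65.5

72.0144 °C


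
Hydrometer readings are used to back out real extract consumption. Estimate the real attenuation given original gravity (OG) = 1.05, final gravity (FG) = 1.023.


AA = (OG−FG)/(OG−1)·100;  RA = AA·0.8192
AA = (1.05 − 1.023)/(1.05 − 1)·100 = 54.0000
RA = 54.0000·0.8192

44.2368 %


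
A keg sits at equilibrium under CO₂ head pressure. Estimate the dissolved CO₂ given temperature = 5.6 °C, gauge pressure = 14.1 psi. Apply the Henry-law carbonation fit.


vols = (P + 14.695)·(0.01821 + 0.09011·e^(−0.04·T))
vols = (14.1 + 14.695)·(0.01821 + 0.09011·e^(−0.04·5.6))

2.5984 volumes


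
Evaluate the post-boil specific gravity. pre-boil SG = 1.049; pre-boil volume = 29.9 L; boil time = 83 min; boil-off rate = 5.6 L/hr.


V_post = V_pre − rate·(t/60);  SG_post = 1 + (SG_pre−1)·V_pre/V_post
V_post = 29.9 − 5.6·(83/60) = 22.1533
SG_post = 1 + (1.049 − 1)·29.9/22.1533

1.0661


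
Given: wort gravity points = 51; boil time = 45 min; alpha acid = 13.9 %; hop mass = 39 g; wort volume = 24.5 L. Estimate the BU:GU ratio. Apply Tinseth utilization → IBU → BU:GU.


U = 1.65·0.000125^(GP/1000)·(1−e^(−0.04t))/4.15;  IBU = (α/100)·m·U·1000/V;  BU:GU = IBU/GP
U = 1.65·0.000125^(51/1000)·(1−e^(−0.04·45))/4.15 = 0.2099
IBU = (13.9/100)·39·0.2099·1000/24.5 = 46.4326
BU:GU = 46.4326/51

0.9104


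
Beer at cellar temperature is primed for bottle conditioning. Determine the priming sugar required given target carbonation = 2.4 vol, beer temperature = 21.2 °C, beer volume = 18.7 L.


residual = 14.695·(0.01821 + 0.09011·e^(−0.04·T));  sugar = (target − residual)·4.0·V
residual = 14.695·(0.01821 + 0.09011·e^(−0.04·21.2)) = 0.8347
sugar = (2.4 − 0.8347)·4.0·18.7

117.0846 g


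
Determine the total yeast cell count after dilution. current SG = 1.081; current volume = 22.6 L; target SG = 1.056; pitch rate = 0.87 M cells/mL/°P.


V_w = V·((SG_c−1)/(SG_t−1)−1);  °P = 259 − 259/SG_t;  cells = rate·(V+V_w)·°P
V_w = 22.6·((1.081−1)/(1.056−1)−1) = 10.0893
V_final = 22.6 + 10.0893 = 32.6893
°P = 259 − 259/1.056 = 13.7348
cells = 0.87·32.6893·13.7348

390.6147 billion cells


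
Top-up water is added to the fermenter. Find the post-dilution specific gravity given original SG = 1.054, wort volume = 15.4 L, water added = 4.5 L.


SG_new = 1 + (SG_old − 1)·V_old/(V_old + V_water)
pts = (1.054 − 1)·1000·15.4/(15.4 + 4.5) = 41.7889
SG_new = 1 + 41.7889/1000

1.0418


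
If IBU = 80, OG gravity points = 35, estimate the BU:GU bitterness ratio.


BU:GU = IBU / OG_points
BU:GU = 80 / 35

2.2857


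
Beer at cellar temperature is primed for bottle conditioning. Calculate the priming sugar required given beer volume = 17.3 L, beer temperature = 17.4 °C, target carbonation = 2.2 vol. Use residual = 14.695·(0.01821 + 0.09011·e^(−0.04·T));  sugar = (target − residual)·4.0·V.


residual = 14.695·(0.01821 + 0.09011·e^(−0.04·17.4)) = 0.9278
sugar = (2.2 − 0.9278)·4.0·17.3

88.0367 g


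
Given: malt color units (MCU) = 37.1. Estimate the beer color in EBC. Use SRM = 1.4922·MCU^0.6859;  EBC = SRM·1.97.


SRM = 1.4922·37.1^0.6859 = 17.7935
EBC = 17.7935·1.97

35.0531 EBC


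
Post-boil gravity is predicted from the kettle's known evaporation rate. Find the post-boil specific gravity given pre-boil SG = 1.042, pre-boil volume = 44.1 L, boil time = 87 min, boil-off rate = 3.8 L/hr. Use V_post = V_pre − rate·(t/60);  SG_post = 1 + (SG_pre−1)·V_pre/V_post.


V_post = 44.1 − 3.8·(87/60) = 38.5900
SG_post = 1 + (1.042 − 1)·44.1/38.5900

1.0480


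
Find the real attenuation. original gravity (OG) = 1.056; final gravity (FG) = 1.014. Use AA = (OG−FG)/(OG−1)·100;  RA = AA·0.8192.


AA = (1.056 − 1.014)/(1.056 − 1)·100 = 75.0000
RA = 75.0000·0.8192

61.4400 %


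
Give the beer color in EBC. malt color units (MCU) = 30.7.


SRM = 1.4922·MCU^0.6859;  EBC = SRM·1.97
SRM = 1.4922·30.7^0.6859 = 15.6263
EBC = 15.6263·1.97

30.7837 EBC


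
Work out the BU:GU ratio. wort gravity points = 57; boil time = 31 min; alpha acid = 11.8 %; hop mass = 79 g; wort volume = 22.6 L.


U = 1.65·0.000125^(GP/1000)·(1−e^(−0.04t))/4.15;  IBU = (α/100)·m·U·1000/V;  BU:GU = IBU/GP
U = 1.65·0.000125^(57/1000)·(1−e^(−0.04·31))/4.15 = 0.1693
IBU = (11.8/100)·79·0.1693·1000/22.6 = 69.8225
BU:GU = 69.8225/57

1.2250


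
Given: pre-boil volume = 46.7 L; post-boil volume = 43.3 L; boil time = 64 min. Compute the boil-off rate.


rate = (V_pre − V_post) / (t_min/60)
rate = (46.7 − 43.3) / (64/60)

3.1875 L/hr


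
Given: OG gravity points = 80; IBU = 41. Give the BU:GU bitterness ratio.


BU:GU = IBU / OG_points
BU:GU = 41 / 80

0.5125


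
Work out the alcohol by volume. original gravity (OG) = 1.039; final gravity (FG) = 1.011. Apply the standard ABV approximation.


ABV = (OG − FG) · 131.25
ABV = (1.039 − 1.011) · 131.25

3.6750 % ABV


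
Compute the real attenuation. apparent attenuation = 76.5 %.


RA = AA · 0.8192
RA = 76.5 · 0.8192

62.6688 %


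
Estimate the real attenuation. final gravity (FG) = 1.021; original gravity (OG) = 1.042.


AA = (OG−FG)/(OG−1)·100;  RA = AA·0.8192
AA = (1.042 − 1.021)/(1.042 − 1)·100 = 50.0000
RA = 50.0000·0.8192

40.9600 %


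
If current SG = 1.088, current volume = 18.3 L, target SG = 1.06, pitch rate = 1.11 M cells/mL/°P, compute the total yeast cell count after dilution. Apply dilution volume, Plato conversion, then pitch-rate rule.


V_w = V·((SG_c−1)/(SG_t−1)−1);  °P = 259 − 259/SG_t;  cells = rate·(V+V_w)·°P
V_w = 18.3·((1.088−1)/(1.06−1)−1) = 8.5400
V_final = 18.3 + 8.5400 = 26.8400
°P = 259 − 259/1.06 = 14.6604
cells = 1.11·26.8400·14.6604

436.7678 billion cells


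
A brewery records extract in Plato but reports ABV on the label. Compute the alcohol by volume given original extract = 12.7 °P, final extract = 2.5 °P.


SG = 259/(259 − P);  ABV = (OG − FG)·131.25
OG = 259/(259 − 12.7) = 1.0516
FG = 259/(259 − 2.5) = 1.0097
ABV = (1.0516 − 1.0097)·131.25

5.4884 % ABV


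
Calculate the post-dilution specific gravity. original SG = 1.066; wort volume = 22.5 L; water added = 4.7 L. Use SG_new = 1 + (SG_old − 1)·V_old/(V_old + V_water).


pts = (1.066 − 1)·1000·22.5/(22.5 + 4.7) = 54.5956
SG_new = 1 + 54.5956/1000

1.0546


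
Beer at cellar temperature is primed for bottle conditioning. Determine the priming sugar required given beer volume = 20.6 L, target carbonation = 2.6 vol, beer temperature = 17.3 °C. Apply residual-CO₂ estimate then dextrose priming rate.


residual = 14.695·(0.01821 + 0.09011·e^(−0.04·T));  sugar = (target − residual)·4.0·V
residual = 14.695·(0.01821 + 0.09011·e^(−0.04·17.3)) = 0.9304
sugar = (2.6 − 0.9304)·4.0·20.6

137.5718 g


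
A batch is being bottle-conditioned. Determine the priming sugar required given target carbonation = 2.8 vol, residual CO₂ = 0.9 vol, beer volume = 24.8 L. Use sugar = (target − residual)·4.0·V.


sugar = (2.8 − 0.9)·4.0·24.8

188.4800 g


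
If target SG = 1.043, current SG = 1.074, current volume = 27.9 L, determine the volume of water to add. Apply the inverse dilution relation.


V_water = V·((SG_curr − 1)/(SG_target − 1) − 1)
V_water = 27.9·((1.074 − 1)/(1.043 − 1) − 1)

20.1140 L


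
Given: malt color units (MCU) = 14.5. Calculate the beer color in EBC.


SRM = 1.4922·MCU^0.6859;  EBC = SRM·1.97
SRM = 1.4922·14.5^0.6859 = 9.3413
EBC = 9.3413·1.97

18.4024 EBC


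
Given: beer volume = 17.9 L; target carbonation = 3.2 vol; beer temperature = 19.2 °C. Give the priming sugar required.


residual = 14.695·(0.01821 + 0.09011·e^(−0.04·T));  sugar = (target − residual)·4.0·V
residual = 14.695·(0.01821 + 0.09011·e^(−0.04·19.2)) = 0.8819
sugar = (3.2 − 0.8819)·4.0·17.9

165.9738 g


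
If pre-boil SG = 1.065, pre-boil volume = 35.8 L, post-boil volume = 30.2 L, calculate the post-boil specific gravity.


SG_post = 1 + (SG_pre − 1)·V_pre/V_post
pts_pre = (1.065 − 1)·1000 = 65.0000
pts_post = 65.0000·35.8/30.2 = 77.0530
SG_post = 1 + 77.0530/1000

1.0771


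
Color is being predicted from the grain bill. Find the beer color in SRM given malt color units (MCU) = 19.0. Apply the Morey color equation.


SRM = 1.4922 · MCU^0.6859
SRM = 1.4922 · 19.0^0.6859

11.2441 SRM


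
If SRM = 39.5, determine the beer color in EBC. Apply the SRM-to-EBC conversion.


EBC = SRM · 1.97
EBC = 39.5 · 1.97

77.8150 EBC


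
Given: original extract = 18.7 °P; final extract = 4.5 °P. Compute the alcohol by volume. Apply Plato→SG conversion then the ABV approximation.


SG = 259/(259 − P);  ABV = (OG − FG)·131.25
OG = 259/(259 − 18.7) = 1.0778
FG = 259/(259 − 4.5) = 1.0177
ABV = (1.0778 − 1.0177)·131.25

7.8931 % ABV


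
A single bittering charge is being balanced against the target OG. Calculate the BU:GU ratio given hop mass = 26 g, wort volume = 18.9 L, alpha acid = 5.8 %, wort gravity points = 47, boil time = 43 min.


U = 1.65·0.000125^(GP/1000)·(1−e^(−0.04t))/4.15;  IBU = (α/100)·m·U·1000/V;  BU:GU = IBU/GP
U = 1.65·0.000125^(47/1000)·(1−e^(−0.04·43))/4.15 = 0.2139
IBU = (5.8/100)·26·0.2139·1000/18.9 = 17.0702
BU:GU = 17.0702/47

0.3632


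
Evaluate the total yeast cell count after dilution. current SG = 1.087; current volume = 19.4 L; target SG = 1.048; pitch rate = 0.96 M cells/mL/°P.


V_w = V·((SG_c−1)/(SG_t−1)−1);  °P = 259 − 259/SG_t;  cells = rate·(V+V_w)·°P
V_w = 19.4·((1.087−1)/(1.048−1)−1) = 15.7625
V_final = 19.4 + 15.7625 = 35.1625
°P = 259 − 259/1.048 = 11.8626
cells = 0.96·35.1625·11.8626

400.4338 billion cells


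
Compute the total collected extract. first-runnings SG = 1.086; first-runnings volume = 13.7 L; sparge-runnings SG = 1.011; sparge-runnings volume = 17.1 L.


total = Σ (SG_i − 1)·1000·V_i
first = (1.086 − 1)·1000·13.7 = 1178.2000
sparge = (1.011 − 1)·1000·17.1 = 188.1000
total = 1178.2000 + 188.1000

1366.3000 gravity·L


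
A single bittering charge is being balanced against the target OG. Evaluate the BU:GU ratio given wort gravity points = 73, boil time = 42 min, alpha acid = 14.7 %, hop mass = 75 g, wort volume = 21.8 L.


U = 1.65·0.000125^(GP/1000)·(1−e^(−0.04t))/4.15;  IBU = (α/100)·m·U·1000/V;  BU:GU = IBU/GP
U = 1.65·0.000125^(73/1000)·(1−e^(−0.04·42))/4.15 = 0.1679
IBU = (14.7/100)·75·0.1679·1000/21.8 = 84.8901
BU:GU = 84.8901/73

1.1629


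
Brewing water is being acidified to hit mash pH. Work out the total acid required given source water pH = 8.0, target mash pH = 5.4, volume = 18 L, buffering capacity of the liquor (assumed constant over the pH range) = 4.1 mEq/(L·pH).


acid = buffering capacity · (pH_source − pH_target) · V
acid = 4.1 · (8.0 − 5.4) · 18

191.8800 mEq


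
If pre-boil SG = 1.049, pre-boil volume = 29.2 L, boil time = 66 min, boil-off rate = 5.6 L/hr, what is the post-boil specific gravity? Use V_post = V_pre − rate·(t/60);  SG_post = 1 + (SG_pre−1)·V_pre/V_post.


V_post = 29.2 − 5.6·(66/60) = 23.0400
SG_post = 1 + (1.049 − 1)·29.2/23.0400

1.0621


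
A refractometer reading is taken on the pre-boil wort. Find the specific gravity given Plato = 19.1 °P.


SG = 259/(259 − P)
SG = 259/(259 − 19.1)

1.0796


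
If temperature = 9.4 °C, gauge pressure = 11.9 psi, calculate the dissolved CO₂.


vols = (P + 14.695)·(0.01821 + 0.09011·e^(−0.04·T))
vols = (11.9 + 14.695)·(0.01821 + 0.09011·e^(−0.04·9.4))

2.1297 volumes


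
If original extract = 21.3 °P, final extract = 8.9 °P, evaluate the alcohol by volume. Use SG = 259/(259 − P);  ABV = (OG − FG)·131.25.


OG = 259/(259 − 21.3) = 1.0896
FG = 259/(259 − 8.9) = 1.0356
ABV = (1.0896 − 1.0356)·131.25

7.0905 % ABV


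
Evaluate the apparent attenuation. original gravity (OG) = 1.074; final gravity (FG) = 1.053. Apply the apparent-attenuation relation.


AA = (OG − FG)/(OG − 1) · 100
AA = (1.074 − 1.053)/(1.074 − 1) · 100

28.3784 %


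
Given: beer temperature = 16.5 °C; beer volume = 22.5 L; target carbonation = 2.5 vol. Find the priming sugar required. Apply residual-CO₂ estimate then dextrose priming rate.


residual = 14.695·(0.01821 + 0.09011·e^(−0.04·T));  sugar = (target − residual)·4.0·V
residual = 14.695·(0.01821 + 0.09011·e^(−0.04·16.5)) = 0.9520
sugar = (2.5 − 0.9520)·4.0·22.5

139.3206 g


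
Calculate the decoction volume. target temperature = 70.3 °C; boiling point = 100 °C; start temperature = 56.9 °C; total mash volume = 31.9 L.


V_dec = V_total·(T_target − T_start)/(T_boil − T_start)
V_dec = 31.9·(70.3 − 56.9)/(100 − 56.9)

9.9179 L


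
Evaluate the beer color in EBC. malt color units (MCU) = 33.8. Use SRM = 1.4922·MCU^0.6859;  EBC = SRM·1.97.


SRM = 1.4922·33.8^0.6859 = 16.6921
EBC = 16.6921·1.97

32.8834 EBC


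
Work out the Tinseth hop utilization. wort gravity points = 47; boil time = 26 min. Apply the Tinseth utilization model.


U = 1.65·0.000125^(GP/1000) · (1 − e^(−0.04·t))/4.15
bigness = 1.65·0.000125^(47/1000) = 1.0815
boil_factor = (1 − e^(−0.04·26))/4.15 = 0.1558
U = 1.0815 · 0.1558

0.1685


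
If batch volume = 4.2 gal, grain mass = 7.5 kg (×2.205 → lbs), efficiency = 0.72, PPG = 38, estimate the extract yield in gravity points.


points = lbs × PPG × eff / vol
lbs = 7.5 × 2.205 = 16.5375
points = 16.5375 × 38 × 0.72 / 4.2

107.7300 points


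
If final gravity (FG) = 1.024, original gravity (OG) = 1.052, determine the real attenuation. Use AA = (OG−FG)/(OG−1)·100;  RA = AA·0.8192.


AA = (1.052 − 1.024)/(1.052 − 1)·100 = 53.8462
RA = 53.8462·0.8192

44.1108 %


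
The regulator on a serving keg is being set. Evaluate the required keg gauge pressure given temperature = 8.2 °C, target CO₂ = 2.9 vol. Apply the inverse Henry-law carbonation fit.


psi = vols/(0.01821 + 0.09011·e^(−0.04·T)) − 14.695
psi = 2.9/(0.01821 + 0.09011·e^(−0.04·8.2)) − 14.695

20.1935 psi


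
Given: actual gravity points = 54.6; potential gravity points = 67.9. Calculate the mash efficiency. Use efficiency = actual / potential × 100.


efficiency = 54.6 / 67.9 × 100

80.4124 %


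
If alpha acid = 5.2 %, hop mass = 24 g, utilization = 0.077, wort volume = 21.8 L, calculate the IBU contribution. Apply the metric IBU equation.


IBU = (α/100)·mass·U·1000 / V
IBU = (5.2/100)·24·0.077·1000 / 21.8

4.4081 IBU


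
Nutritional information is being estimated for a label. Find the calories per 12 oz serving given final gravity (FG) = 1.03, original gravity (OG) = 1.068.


ABW = (OG−FG)·131.25·0.79/FG;  °P = 259 − 259/SG (for OG→OE and FG→AE);  RE = 0.1808·OE + 0.8192·AE;  Cal = (6.9·ABW + 4·(RE−0.1))·FG·3.55
ABW = (1.068 − 1.03)·131.25·0.79/1.03 = 3.8254
OE = 259 − 259/1.068 = 16.4906 °P
AE = 259 − 259/1.03 = 7.5437 °P
RE = 0.1808·16.4906 + 0.8192·7.5437 = 9.1613 °P
Cal = (6.9·3.8254 + 4·(9.1613−0.1))·1.03·3.55

229.0439 kcal


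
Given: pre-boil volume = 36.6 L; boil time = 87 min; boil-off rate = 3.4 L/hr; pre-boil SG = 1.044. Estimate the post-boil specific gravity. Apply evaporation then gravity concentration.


V_post = V_pre − rate·(t/60);  SG_post = 1 + (SG_pre−1)·V_pre/V_post
V_post = 36.6 − 3.4·(87/60) = 31.6700
SG_post = 1 + (1.044 − 1)·36.6/31.6700

1.0508


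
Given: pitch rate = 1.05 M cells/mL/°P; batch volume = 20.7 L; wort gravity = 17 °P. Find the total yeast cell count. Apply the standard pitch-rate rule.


cells (billions) = rate · V_L · °P
cells = 1.05 · 20.7 · 17

369.4950 billion cells


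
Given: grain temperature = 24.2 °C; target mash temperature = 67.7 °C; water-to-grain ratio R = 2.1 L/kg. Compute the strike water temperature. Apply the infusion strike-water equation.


T_strike = (0.41/R)·(T_mash − T_grain) + T_mash
T_strike = (0.41/2.1)·(67.7 − 24.2) + 67.7

76.1929 °C


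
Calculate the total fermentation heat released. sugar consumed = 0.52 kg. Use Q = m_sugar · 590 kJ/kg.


Q = 0.52 · 590

306.8000 kJ


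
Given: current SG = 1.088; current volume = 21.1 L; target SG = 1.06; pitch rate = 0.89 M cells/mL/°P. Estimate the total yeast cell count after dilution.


V_w = V·((SG_c−1)/(SG_t−1)−1);  °P = 259 − 259/SG_t;  cells = rate·(V+V_w)·°P
V_w = 21.1·((1.088−1)/(1.06−1)−1) = 9.8467
V_final = 21.1 + 9.8467 = 30.9467
°P = 259 − 259/1.06 = 14.6604
cells = 0.89·30.9467·14.6604

403.7839 billion cells


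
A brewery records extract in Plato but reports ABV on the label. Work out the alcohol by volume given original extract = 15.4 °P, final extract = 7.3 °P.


SG = 259/(259 − P);  ABV = (OG − FG)·131.25
OG = 259/(259 − 15.4) = 1.0632
FG = 259/(259 − 7.3) = 1.0290
ABV = (1.0632 − 1.0290)·131.25

4.4908 % ABV


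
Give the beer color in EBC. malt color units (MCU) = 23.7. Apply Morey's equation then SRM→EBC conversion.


SRM = 1.4922·MCU^0.6859;  EBC = SRM·1.97
SRM = 1.4922·23.7^0.6859 = 13.0848
EBC = 13.0848·1.97

25.7770 EBC


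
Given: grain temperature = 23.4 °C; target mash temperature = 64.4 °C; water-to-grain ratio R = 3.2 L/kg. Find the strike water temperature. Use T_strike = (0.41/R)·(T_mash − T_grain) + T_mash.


T_strike = (0.41/3.2)·(64.4 − 23.4) + 64.4

69.6531 °C


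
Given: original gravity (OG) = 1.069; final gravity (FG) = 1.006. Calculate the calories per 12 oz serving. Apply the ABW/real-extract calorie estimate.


ABW = (OG−FG)·131.25·0.79/FG;  °P = 259 − 259/SG (for OG→OE and FG→AE);  RE = 0.1808·OE + 0.8192·AE;  Cal = (6.9·ABW + 4·(RE−0.1))·FG·3.55
ABW = (1.069 − 1.006)·131.25·0.79/1.006 = 6.4934
OE = 259 − 259/1.069 = 16.7175 °P
AE = 259 − 259/1.006 = 1.5447 °P
RE = 0.1808·16.7175 + 0.8192·1.5447 = 4.2880 °P
Cal = (6.9·6.4934 + 4·(4.2880−0.1))·1.006·3.55

219.8349 kcal


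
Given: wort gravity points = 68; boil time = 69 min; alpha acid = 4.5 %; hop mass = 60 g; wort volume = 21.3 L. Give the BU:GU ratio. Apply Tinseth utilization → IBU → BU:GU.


U = 1.65·0.000125^(GP/1000)·(1−e^(−0.04t))/4.15;  IBU = (α/100)·m·U·1000/V;  BU:GU = IBU/GP
U = 1.65·0.000125^(68/1000)·(1−e^(−0.04·69))/4.15 = 0.2021
IBU = (4.5/100)·60·0.2021·1000/21.3 = 25.6221
BU:GU = 25.6221/68

0.3768


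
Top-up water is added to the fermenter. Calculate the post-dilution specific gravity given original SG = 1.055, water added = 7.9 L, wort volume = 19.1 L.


SG_new = 1 + (SG_old − 1)·V_old/(V_old + V_water)
pts = (1.055 − 1)·1000·19.1/(19.1 + 7.9) = 38.9074
SG_new = 1 + 38.9074/1000

1.0389


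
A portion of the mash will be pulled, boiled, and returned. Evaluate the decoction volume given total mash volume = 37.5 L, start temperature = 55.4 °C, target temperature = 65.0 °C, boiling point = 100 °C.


V_dec = V_total·(T_target − T_start)/(T_boil − T_start)
V_dec = 37.5·(65.0 − 55.4)/(100 − 55.4)

8.0717 L


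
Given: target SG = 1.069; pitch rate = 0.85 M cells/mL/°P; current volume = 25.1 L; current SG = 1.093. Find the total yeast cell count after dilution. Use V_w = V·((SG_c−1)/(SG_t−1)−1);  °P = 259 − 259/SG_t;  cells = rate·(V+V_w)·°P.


V_w = 25.1·((1.093−1)/(1.069−1)−1) = 8.7304
V_final = 25.1 + 8.7304 = 33.8304
°P = 259 − 259/1.069 = 16.7175
cells = 0.85·33.8304·16.7175

480.7260 billion cells


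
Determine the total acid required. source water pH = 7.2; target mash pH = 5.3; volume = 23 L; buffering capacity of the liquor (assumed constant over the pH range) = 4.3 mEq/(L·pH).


acid = buffering capacity · (pH_source − pH_target) · V
acid = 4.3 · (7.2 − 5.3) · 23

187.9100 mEq


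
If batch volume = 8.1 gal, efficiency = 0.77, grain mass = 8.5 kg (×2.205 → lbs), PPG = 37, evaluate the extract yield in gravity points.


points = lbs × PPG × eff / vol
lbs = 8.5 × 2.205 = 18.7425
points = 18.7425 × 37 × 0.77 / 8.1

65.9227 points


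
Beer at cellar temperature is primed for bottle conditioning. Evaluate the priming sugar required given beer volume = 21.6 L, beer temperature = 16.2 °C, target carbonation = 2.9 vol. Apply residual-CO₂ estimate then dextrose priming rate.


residual = 14.695·(0.01821 + 0.09011·e^(−0.04·T));  sugar = (target − residual)·4.0·V
residual = 14.695·(0.01821 + 0.09011·e^(−0.04·16.2)) = 0.9603
sugar = (2.9 − 0.9603)·4.0·21.6

167.5939 g


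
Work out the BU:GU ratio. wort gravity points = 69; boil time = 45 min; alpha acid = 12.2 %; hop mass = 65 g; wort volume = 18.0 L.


U = 1.65·0.000125^(GP/1000)·(1−e^(−0.04t))/4.15;  IBU = (α/100)·m·U·1000/V;  BU:GU = IBU/GP
U = 1.65·0.000125^(69/1000)·(1−e^(−0.04·45))/4.15 = 0.1785
IBU = (12.2/100)·65·0.1785·1000/18.0 = 78.6420
BU:GU = 78.6420/69

1.1397


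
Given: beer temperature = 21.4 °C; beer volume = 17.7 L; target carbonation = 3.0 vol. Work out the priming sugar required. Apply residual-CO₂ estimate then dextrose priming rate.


residual = 14.695·(0.01821 + 0.09011·e^(−0.04·T));  sugar = (target − residual)·4.0·V
residual = 14.695·(0.01821 + 0.09011·e^(−0.04·21.4)) = 0.8302
sugar = (3.0 − 0.8302)·4.0·17.7

153.6233 g


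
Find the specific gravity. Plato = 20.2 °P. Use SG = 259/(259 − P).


SG = 259/(259 − 20.2)

1.0846


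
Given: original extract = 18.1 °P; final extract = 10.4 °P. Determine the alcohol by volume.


SG = 259/(259 − P);  ABV = (OG − FG)·131.25
OG = 259/(259 − 18.1) = 1.0751
FG = 259/(259 − 10.4) = 1.0418
ABV = (1.0751 − 1.0418)·131.25

4.3707 % ABV


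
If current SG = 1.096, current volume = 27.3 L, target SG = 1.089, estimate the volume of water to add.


V_water = V·((SG_curr − 1)/(SG_target − 1) − 1)
V_water = 27.3·((1.096 − 1)/(1.089 − 1) − 1)

2.1472 L


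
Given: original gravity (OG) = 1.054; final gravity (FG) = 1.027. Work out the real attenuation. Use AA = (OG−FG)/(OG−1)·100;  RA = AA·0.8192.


AA = (1.054 − 1.027)/(1.054 − 1)·100 = 50.0000
RA = 50.0000·0.8192

40.9600 %


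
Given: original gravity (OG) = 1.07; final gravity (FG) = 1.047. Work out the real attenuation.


AA = (OG−FG)/(OG−1)·100;  RA = AA·0.8192
AA = (1.07 − 1.047)/(1.07 − 1)·100 = 32.8571
RA = 32.8571·0.8192

26.9166 %


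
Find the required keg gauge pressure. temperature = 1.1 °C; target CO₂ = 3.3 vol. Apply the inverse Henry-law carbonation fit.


psi = vols/(0.01821 + 0.09011·e^(−0.04·T)) − 14.695
psi = 3.3/(0.01821 + 0.09011·e^(−0.04·1.1)) − 14.695

16.9018 psi


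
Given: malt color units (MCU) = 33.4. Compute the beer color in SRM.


SRM = 1.4922 · MCU^0.6859
SRM = 1.4922 · 33.4^0.6859

16.5564 SRM


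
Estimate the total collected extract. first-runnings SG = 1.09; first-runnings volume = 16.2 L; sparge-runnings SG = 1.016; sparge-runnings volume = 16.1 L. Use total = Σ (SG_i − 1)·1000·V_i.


first = (1.09 − 1)·1000·16.2 = 1458.0000
sparge = (1.016 − 1)·1000·16.1 = 257.6000
total = 1458.0000 + 257.6000

1715.6000 gravity·L


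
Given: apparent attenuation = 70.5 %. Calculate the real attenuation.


RA = AA · 0.8192
RA = 70.5 · 0.8192

57.7536 %


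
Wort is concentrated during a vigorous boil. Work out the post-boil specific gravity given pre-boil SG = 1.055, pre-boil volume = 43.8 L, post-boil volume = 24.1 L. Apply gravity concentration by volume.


SG_post = 1 + (SG_pre − 1)·V_pre/V_post
pts_pre = (1.055 − 1)·1000 = 55.0000
pts_post = 55.0000·43.8/24.1 = 99.9585
SG_post = 1 + 99.9585/1000

1.1000


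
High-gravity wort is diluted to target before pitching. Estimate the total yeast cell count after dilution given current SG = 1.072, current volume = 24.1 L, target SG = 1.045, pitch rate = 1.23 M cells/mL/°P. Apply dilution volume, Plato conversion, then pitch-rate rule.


V_w = V·((SG_c−1)/(SG_t−1)−1);  °P = 259 − 259/SG_t;  cells = rate·(V+V_w)·°P
V_w = 24.1·((1.072−1)/(1.045−1)−1) = 14.4600
V_final = 24.1 + 14.4600 = 38.5600
°P = 259 − 259/1.045 = 11.1531
cells = 1.23·38.5600·11.1531

528.9786 billion cells


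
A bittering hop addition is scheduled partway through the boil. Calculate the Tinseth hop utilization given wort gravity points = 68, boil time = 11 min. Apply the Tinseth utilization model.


U = 1.65·0.000125^(GP/1000) · (1 − e^(−0.04·t))/4.15
bigness = 1.65·0.000125^(68/1000) = 0.8955
boil_factor = (1 − e^(−0.04·11))/4.15 = 0.0858
U = 0.8955 · 0.0858

0.0768


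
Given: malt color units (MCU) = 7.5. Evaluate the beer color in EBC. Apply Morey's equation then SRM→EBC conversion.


SRM = 1.4922·MCU^0.6859;  EBC = SRM·1.97
SRM = 1.4922·7.5^0.6859 = 5.9434
EBC = 5.9434·1.97

11.7084 EBC


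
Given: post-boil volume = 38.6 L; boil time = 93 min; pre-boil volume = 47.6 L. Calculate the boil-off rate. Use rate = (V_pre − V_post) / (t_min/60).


rate = (47.6 − 38.6) / (93/60)

5.8065 L/hr


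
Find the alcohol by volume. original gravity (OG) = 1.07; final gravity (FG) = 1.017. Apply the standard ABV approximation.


ABV = (OG − FG) · 131.25
ABV = (1.07 − 1.017) · 131.25

6.9563 % ABV


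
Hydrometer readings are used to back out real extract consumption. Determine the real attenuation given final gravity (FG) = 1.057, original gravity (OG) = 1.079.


AA = (OG−FG)/(OG−1)·100;  RA = AA·0.8192
AA = (1.079 − 1.057)/(1.079 − 1)·100 = 27.8481
RA = 27.8481·0.8192

22.8132 %


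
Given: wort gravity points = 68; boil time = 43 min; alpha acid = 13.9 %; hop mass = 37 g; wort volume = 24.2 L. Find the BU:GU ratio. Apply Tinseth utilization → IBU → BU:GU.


U = 1.65·0.000125^(GP/1000)·(1−e^(−0.04t))/4.15;  IBU = (α/100)·m·U·1000/V;  BU:GU = IBU/GP
U = 1.65·0.000125^(68/1000)·(1−e^(−0.04·43))/4.15 = 0.1771
IBU = (13.9/100)·37·0.1771·1000/24.2 = 37.6474
BU:GU = 37.6474/68

0.5536


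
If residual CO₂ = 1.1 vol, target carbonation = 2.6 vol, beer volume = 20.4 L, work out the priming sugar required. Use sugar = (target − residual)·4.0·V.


sugar = (2.6 − 1.1)·4.0·20.4

122.4000 g


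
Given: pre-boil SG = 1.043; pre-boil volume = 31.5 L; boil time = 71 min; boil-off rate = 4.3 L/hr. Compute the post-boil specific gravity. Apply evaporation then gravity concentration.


V_post = V_pre − rate·(t/60);  SG_post = 1 + (SG_pre−1)·V_pre/V_post
V_post = 31.5 − 4.3·(71/60) = 26.4117
SG_post = 1 + (1.043 − 1)·31.5/26.4117

1.0513


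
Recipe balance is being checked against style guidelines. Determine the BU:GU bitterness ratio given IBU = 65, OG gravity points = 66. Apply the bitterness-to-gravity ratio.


BU:GU = IBU / OG_points
BU:GU = 65 / 66

0.9848


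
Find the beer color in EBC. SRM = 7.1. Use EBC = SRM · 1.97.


EBC = 7.1 · 1.97

13.9870 EBC


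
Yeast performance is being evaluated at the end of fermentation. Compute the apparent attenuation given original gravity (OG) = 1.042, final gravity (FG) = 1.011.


AA = (OG − FG)/(OG − 1) · 100
AA = (1.042 − 1.011)/(1.042 − 1) · 100

73.8095 %


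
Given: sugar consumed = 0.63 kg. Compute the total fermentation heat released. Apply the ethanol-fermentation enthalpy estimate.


Q = m_sugar · 590 kJ/kg
Q = 0.63 · 590

371.7000 kJ


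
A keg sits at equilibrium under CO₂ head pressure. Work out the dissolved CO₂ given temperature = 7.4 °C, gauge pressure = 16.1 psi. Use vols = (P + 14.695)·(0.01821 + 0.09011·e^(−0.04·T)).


vols = (16.1 + 14.695)·(0.01821 + 0.09011·e^(−0.04·7.4))

2.6247 volumes


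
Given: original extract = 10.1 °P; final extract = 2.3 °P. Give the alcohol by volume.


SG = 259/(259 − P);  ABV = (OG − FG)·131.25
OG = 259/(259 − 10.1) = 1.0406
FG = 259/(259 − 2.3) = 1.0090
ABV = (1.0406 − 1.0090)·131.25

4.1500 % ABV


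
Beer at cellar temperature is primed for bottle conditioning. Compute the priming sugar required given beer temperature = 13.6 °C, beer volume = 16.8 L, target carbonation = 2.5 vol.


residual = 14.695·(0.01821 + 0.09011·e^(−0.04·T));  sugar = (target − residual)·4.0·V
residual = 14.695·(0.01821 + 0.09011·e^(−0.04·13.6)) = 1.0362
sugar = (2.5 − 1.0362)·4.0·16.8

98.3693 g


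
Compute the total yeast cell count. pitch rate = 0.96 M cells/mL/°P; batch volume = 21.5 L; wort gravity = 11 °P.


cells (billions) = rate · V_L · °P
cells = 0.96 · 21.5 · 11

227.0400 billion cells


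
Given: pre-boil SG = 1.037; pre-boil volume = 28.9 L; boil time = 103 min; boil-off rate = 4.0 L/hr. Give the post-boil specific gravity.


V_post = V_pre − rate·(t/60);  SG_post = 1 + (SG_pre−1)·V_pre/V_post
V_post = 28.9 − 4.0·(103/60) = 22.0333
SG_post = 1 + (1.037 − 1)·28.9/22.0333

1.0485


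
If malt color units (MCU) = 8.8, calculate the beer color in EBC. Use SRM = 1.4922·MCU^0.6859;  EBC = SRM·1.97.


SRM = 1.4922·8.8^0.6859 = 6.6320
EBC = 6.6320·1.97

13.0651 EBC


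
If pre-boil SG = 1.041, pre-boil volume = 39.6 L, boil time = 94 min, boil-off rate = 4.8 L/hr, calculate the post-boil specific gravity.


V_post = V_pre − rate·(t/60);  SG_post = 1 + (SG_pre−1)·V_pre/V_post
V_post = 39.6 − 4.8·(94/60) = 32.0800
SG_post = 1 + (1.041 − 1)·39.6/32.0800

1.0506


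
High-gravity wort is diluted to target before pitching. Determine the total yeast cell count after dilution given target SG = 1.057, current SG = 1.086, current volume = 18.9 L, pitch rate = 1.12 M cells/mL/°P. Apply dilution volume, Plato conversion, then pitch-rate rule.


V_w = V·((SG_c−1)/(SG_t−1)−1);  °P = 259 − 259/SG_t;  cells = rate·(V+V_w)·°P
V_w = 18.9·((1.086−1)/(1.057−1)−1) = 9.6158
V_final = 18.9 + 9.6158 = 28.5158
°P = 259 − 259/1.057 = 13.9669
cells = 1.12·28.5158·13.9669

446.0700 billion cells


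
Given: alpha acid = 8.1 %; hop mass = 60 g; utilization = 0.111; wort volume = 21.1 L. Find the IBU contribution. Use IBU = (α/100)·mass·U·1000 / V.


IBU = (8.1/100)·60·0.111·1000 / 21.1

25.5668 IBU


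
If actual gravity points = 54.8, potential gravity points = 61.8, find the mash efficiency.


efficiency = actual / potential × 100
efficiency = 54.8 / 61.8 × 100

88.6731 %


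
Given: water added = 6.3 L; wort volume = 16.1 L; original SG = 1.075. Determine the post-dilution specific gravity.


SG_new = 1 + (SG_old − 1)·V_old/(V_old + V_water)
pts = (1.075 − 1)·1000·16.1/(16.1 + 6.3) = 53.9062
SG_new = 1 + 53.9062/1000

1.0539


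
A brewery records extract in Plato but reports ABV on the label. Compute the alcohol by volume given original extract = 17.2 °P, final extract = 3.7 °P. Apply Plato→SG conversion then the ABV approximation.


SG = 259/(259 − P);  ABV = (OG − FG)·131.25
OG = 259/(259 − 17.2) = 1.0711
FG = 259/(259 − 3.7) = 1.0145
ABV = (1.0711 − 1.0145)·131.25

7.4341 % ABV


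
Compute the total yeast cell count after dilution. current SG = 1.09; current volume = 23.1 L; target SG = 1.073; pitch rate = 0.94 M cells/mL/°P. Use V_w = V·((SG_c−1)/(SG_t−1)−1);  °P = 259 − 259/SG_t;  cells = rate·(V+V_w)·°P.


V_w = 23.1·((1.09−1)/(1.073−1)−1) = 5.3795
V_final = 23.1 + 5.3795 = 28.4795
°P = 259 − 259/1.073 = 17.6207
cells = 0.94·28.4795·17.6207

471.7179 billion cells


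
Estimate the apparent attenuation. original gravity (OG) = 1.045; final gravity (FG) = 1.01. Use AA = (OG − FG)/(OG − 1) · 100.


AA = (1.045 − 1.01)/(1.045 − 1) · 100

77.7778 %


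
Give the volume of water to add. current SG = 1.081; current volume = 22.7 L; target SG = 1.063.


V_water = V·((SG_curr − 1)/(SG_target − 1) − 1)
V_water = 22.7·((1.081 − 1)/(1.063 − 1) − 1)

6.4857 L


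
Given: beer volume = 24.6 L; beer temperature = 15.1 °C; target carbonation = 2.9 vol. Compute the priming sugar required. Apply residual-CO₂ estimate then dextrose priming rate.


residual = 14.695·(0.01821 + 0.09011·e^(−0.04·T));  sugar = (target − residual)·4.0·V
residual = 14.695·(0.01821 + 0.09011·e^(−0.04·15.1)) = 0.9914
sugar = (2.9 − 0.9914)·4.0·24.6

187.8050 g


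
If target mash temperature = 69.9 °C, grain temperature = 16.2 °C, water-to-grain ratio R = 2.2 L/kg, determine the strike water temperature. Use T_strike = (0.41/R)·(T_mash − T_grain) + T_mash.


T_strike = (0.41/2.2)·(69.9 − 16.2) + 69.9

79.9077 °C


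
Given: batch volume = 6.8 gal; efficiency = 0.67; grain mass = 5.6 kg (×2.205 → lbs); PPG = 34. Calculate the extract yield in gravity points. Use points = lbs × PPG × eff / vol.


lbs = 5.6 × 2.205 = 12.3480
points = 12.3480 × 34 × 0.67 / 6.8

41.3658 points


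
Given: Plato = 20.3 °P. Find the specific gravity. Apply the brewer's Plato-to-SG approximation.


SG = 259/(259 − P)
SG = 259/(259 − 20.3)

1.0850


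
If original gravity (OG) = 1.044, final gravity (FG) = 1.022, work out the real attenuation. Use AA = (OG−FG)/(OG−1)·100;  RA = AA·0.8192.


AA = (1.044 − 1.022)/(1.044 − 1)·100 = 50.0000
RA = 50.0000·0.8192

40.9600 %


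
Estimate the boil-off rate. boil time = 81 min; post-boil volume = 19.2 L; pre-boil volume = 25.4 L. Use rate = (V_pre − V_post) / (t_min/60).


rate = (25.4 − 19.2) / (81/60)

4.5926 L/hr


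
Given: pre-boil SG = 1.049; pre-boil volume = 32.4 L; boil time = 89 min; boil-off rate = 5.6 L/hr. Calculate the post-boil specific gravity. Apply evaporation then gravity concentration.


V_post = V_pre − rate·(t/60);  SG_post = 1 + (SG_pre−1)·V_pre/V_post
V_post = 32.4 − 5.6·(89/60) = 24.0933
SG_post = 1 + (1.049 − 1)·32.4/24.0933

1.0659


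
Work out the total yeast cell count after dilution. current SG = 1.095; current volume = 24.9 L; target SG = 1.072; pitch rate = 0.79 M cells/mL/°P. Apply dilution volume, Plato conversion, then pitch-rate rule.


V_w = V·((SG_c−1)/(SG_t−1)−1);  °P = 259 − 259/SG_t;  cells = rate·(V+V_w)·°P
V_w = 24.9·((1.095−1)/(1.072−1)−1) = 7.9542
V_final = 24.9 + 7.9542 = 32.8542
°P = 259 − 259/1.072 = 17.3955
cells = 0.79·32.8542·17.3955

451.4972 billion cells


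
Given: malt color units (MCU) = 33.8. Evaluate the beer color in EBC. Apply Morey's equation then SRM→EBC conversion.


SRM = 1.4922·MCU^0.6859;  EBC = SRM·1.97
SRM = 1.4922·33.8^0.6859 = 16.6921
EBC = 16.6921·1.97

32.8834 EBC


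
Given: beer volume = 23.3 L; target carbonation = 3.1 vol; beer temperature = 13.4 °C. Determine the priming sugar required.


residual = 14.695·(0.01821 + 0.09011·e^(−0.04·T));  sugar = (target − residual)·4.0·V
residual = 14.695·(0.01821 + 0.09011·e^(−0.04·13.4)) = 1.0423
sugar = (3.1 − 1.0423)·4.0·23.3

191.7735 g


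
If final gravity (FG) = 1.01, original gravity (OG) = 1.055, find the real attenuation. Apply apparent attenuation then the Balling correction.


AA = (OG−FG)/(OG−1)·100;  RA = AA·0.8192
AA = (1.055 − 1.01)/(1.055 − 1)·100 = 81.8182
RA = 81.8182·0.8192

67.0255 %


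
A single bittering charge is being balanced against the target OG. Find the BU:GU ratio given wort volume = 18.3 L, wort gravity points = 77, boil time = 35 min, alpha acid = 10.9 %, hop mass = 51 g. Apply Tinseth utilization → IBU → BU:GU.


U = 1.65·0.000125^(GP/1000)·(1−e^(−0.04t))/4.15;  IBU = (α/100)·m·U·1000/V;  BU:GU = IBU/GP
U = 1.65·0.000125^(77/1000)·(1−e^(−0.04·35))/4.15 = 0.1499
IBU = (10.9/100)·51·0.1499·1000/18.3 = 45.5482
BU:GU = 45.5482/77

0.5915


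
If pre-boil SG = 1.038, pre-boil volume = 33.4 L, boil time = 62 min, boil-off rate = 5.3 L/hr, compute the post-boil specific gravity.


V_post = V_pre − rate·(t/60);  SG_post = 1 + (SG_pre−1)·V_pre/V_post
V_post = 33.4 − 5.3·(62/60) = 27.9233
SG_post = 1 + (1.038 − 1)·33.4/27.9233

1.0455


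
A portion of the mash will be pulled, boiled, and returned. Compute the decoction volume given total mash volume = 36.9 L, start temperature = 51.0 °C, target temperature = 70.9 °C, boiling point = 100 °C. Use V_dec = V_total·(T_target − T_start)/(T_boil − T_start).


V_dec = 36.9·(70.9 − 51.0)/(100 − 51.0)

14.9859 L


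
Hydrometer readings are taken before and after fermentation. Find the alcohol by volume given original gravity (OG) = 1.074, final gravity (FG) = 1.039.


ABV = (OG − FG) · 131.25
ABV = (1.074 − 1.039) · 131.25

4.5938 % ABV


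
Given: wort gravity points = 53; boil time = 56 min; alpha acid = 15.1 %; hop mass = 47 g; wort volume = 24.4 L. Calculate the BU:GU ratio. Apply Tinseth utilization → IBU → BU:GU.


U = 1.65·0.000125^(GP/1000)·(1−e^(−0.04t))/4.15;  IBU = (α/100)·m·U·1000/V;  BU:GU = IBU/GP
U = 1.65·0.000125^(53/1000)·(1−e^(−0.04·56))/4.15 = 0.2206
IBU = (15.1/100)·47·0.2206·1000/24.4 = 64.1759
BU:GU = 64.1759/53

1.2109


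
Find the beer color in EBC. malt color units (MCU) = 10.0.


SRM = 1.4922·MCU^0.6859;  EBC = SRM·1.97
SRM = 1.4922·10.0^0.6859 = 7.2398
EBC = 7.2398·1.97

14.2624 EBC


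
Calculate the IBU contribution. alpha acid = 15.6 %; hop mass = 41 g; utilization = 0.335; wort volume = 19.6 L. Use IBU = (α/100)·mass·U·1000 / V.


IBU = (15.6/100)·41·0.335·1000 / 19.6

109.3194 IBU


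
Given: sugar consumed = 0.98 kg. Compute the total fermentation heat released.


Q = m_sugar · 590 kJ/kg
Q = 0.98 · 590

578.2000 kJ


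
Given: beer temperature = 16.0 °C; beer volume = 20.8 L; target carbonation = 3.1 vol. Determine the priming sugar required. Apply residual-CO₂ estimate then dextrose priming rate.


residual = 14.695·(0.01821 + 0.09011·e^(−0.04·T));  sugar = (target − residual)·4.0·V
residual = 14.695·(0.01821 + 0.09011·e^(−0.04·16.0)) = 0.9658
sugar = (3.1 − 0.9658)·4.0·20.8

177.5639 g


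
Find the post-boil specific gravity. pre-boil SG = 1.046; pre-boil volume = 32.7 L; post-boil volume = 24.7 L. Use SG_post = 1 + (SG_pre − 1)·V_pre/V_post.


pts_pre = (1.046 − 1)·1000 = 46.0000
pts_post = 46.0000·32.7/24.7 = 60.8988
SG_post = 1 + 60.8988/1000

1.0609
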